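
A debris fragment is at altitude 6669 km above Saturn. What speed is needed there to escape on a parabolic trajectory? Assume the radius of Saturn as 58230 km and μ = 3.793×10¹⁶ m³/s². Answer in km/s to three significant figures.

r = 58230 + 6669 = 64899 km = 6.4899×10⁷ m.
Escape speed v_esc = √(2μ/r) = √(2 × 3.793×10¹⁶ / 6.490×10⁷) = √(1.169×10⁹) = 34190 m/s.
= 34.19 km/s.

v_esc ≈ 34.2 km/s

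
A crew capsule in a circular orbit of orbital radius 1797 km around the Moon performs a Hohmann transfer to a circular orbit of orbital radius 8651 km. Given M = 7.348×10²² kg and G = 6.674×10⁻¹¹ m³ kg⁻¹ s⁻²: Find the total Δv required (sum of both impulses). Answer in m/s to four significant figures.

μ = GM = 6.674×10⁻¹¹ × 7.348×10²² = 4.904×10¹² m³/s².
r₁ = 1797 km = 1.797×10⁶ m.
r₂ = 8651 km = 8.651×10⁶ m.
Transfer ellipse a_t = (r₁ + r₂)/2 = 5.224×10⁶ m.
At r₁: circular v_c1 = √(μ/r₁) = 1652 m/s; transfer-perilune v_p = √[μ(2/r₁ − 1/a_t)] = 2126 m/s.
Δv₁ = v_p − v_c1 = 473.9 m/s.
At r₂: circular v_c2 = √(μ/r₂) = 752.9 m/s; transfer-apolune v_a = √[μ(2/r₂ − 1/a_t)] = 441.6 m/s.
Δv₂ = v_c2 − v_a = 311.3 m/s.
Total Δv = Δv₁ + Δv₂ = 785.2 m/s.

Δv_total ≈ 785.2 m/s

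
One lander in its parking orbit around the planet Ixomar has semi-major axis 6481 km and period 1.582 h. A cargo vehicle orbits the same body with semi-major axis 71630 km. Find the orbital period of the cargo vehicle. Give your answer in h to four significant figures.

Kepler's third law: T² ∝ a³, so T₂ = T₁ (a₂/a₁)^(3/2).
a₂/a₁ = 11.05, (a₂/a₁)^(3/2) = 36.74.
T₂ = 1.582 × 36.74 = 58.13 h.

T₂ ≈ 58.13 h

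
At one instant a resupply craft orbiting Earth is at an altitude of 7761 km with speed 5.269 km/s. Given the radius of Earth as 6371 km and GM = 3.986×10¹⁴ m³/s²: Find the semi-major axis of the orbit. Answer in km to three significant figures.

a ≈ 13900 km

r = 6371 + 7761 = 14132 km = 1.413×10⁷ m.
Specific orbital energy ε = v²/2 − μ/r = (5269)²/2 − 3.986×10¹⁴/1.413×10⁷ = -1.432×10⁷ J/kg.
Since ε = −μ/(2a), a = −μ/(2ε) = 1.391×10⁷ m = 13913 km.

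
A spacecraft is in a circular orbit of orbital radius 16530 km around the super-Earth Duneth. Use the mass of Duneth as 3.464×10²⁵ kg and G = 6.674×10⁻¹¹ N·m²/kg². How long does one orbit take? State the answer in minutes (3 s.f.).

μ = GM = 6.674×10⁻¹¹ × 3.464×10²⁵ = 2.312×10¹⁵ m³/s².
r = 16530 km = 1.653×10⁷ m.
Kepler's third law: T = 2π√(r³/μ) = 2π√((1.653×10⁷)³ / 2.312×10¹⁵).
r³/μ = 1.954×10⁶ s², so T = 2π × 1.398×10³ = 8.782×10³ s.
Converting: 8.782×10³ s ÷ 60.00 = 146.4 minutes.

T ≈ 146 minutes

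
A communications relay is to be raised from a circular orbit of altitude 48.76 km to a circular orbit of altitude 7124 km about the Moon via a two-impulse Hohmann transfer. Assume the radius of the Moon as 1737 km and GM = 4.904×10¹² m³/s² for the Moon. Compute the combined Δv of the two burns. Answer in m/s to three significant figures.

Δv_total ≈ 794 m/s

r₁ = 1737 + 48.76 = 1785.8 km = 1.7858×10⁶ m.
r₂ = 1737 + 7124 = 8861.0 km = 8.8610×10⁶ m.
Transfer ellipse a_t = (r₁ + r₂)/2 = 5.323×10⁶ m.
At r₁: circular v_c1 = √(μ/r₁) = 1657 m/s; transfer-perilune v_p = √[μ(2/r₁ − 1/a_t)] = 2138 m/s.
Δv₁ = v_p − v_c1 = 480.9 m/s.
At r₂: circular v_c2 = √(μ/r₂) = 743.9 m/s; transfer-apolune v_a = √[μ(2/r₂ − 1/a_t)] = 430.9 m/s.
Δv₂ = v_c2 − v_a = 313.1 m/s.
Total Δv = Δv₁ + Δv₂ = 793.9 m/s.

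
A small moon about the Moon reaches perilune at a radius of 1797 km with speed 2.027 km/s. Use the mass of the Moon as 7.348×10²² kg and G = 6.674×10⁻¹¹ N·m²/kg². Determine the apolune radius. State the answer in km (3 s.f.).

apolune radius ≈ 5470 km

μ = GM = 6.674×10⁻¹¹ × 7.348×10²² = 4.904×10¹² m³/s².
r_p = 1.797×10⁶ m.
Specific energy ε = v²/2 − μ/r = -6.747×10⁵ J/kg, so a = −μ/(2ε) = 3.634×10⁶ m.
The apsides satisfy r_p + r_a = 2a, so the apolune radius is 2a − r_p = 5.472×10⁶ m = 5471.9 km.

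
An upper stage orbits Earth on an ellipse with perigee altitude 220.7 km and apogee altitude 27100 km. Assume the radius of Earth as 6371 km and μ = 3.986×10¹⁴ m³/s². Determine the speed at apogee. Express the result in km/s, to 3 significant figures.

v ≈ 1.98 km/s

r_p = 6371 + 220.7 = 6591.7 km = 6.5917×10⁶ m.
r_a = 6371 + 27100 = 33471 km = 3.3471×10⁷ m.
Semi-major axis a = (r_p + r_a)/2 = 20031 km = 2.003×10⁷ m.
Vis-viva: v² = μ(2/r − 1/a) = 3.986×10¹⁴ × (5.975×10⁻⁸ − 4.992×10⁻⁸) = 3.919×10⁶ m²/s².
v = 1980 m/s = 1.980 km/s.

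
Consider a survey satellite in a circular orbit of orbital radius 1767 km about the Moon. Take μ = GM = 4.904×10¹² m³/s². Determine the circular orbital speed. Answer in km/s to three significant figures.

v ≈ 1.67 km/s

r = 1767 km = 1.767×10⁶ m.
For a circular orbit v = √(μ/r) = √(4.904×10¹² / 1.767×10⁶) = √(2.775×10⁶) = 1666 m/s.
That is 1.666 km/s.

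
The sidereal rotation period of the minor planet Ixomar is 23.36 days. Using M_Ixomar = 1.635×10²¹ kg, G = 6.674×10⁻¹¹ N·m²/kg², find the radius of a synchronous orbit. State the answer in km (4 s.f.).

μ = GM = 6.674×10⁻¹¹ × 1.635×10²¹ = 1.091×10¹¹ m³/s².
T = 23.36 days = 2.018×10⁶ s.
A synchronous orbit has period T, so by Kepler's third law a = (μT²/4π²)^(1/3).
μT²/4π² = 1.091×10¹¹ × (2.018×10⁶)² / 39.48 = 1.126×10²² m³.
a = 2.241×10⁷ m = 22413 km.

r_sync ≈ 22410 km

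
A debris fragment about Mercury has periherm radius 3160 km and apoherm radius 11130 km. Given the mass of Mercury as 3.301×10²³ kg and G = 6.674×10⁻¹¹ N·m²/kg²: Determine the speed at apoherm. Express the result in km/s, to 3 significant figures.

μ = GM = 6.674×10⁻¹¹ × 3.301×10²³ = 2.203×10¹³ m³/s².
Semi-major axis a = (r_p + r_a)/2 = 7145.0 km = 7.145×10⁶ m.
Vis-viva: v² = μ(2/r − 1/a) = 2.203×10¹³ × (1.797×10⁻⁷ − 1.400×10⁻⁷) = 8.754×10⁵ m²/s².
v = 935.6 m/s = 0.9356 km/s.

v ≈ 0.936 km/s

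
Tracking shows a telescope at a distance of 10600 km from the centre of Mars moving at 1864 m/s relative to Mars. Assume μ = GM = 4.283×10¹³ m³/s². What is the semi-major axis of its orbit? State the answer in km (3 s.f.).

a ≈ 9300 km

r = 1.060×10⁷ m.
Specific orbital energy ε = v²/2 − μ/r = (1864)²/2 − 4.283×10¹³/1.060×10⁷ = -2.303×10⁶ J/kg.
Since ε = −μ/(2a), a = −μ/(2ε) = 9.297×10⁶ m = 9297.5 km.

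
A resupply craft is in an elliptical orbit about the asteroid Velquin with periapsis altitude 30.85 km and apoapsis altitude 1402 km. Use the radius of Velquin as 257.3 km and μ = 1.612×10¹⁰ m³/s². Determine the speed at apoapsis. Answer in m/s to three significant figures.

v ≈ 53.6 m/s

r_p = 257.3 + 30.85 = 288.15 km = 2.8815×10⁵ m.
r_a = 257.3 + 1402 = 1659.3 km = 1.6593×10⁶ m.
Semi-major axis a = (r_p + r_a)/2 = 973.73 km = 9.737×10⁵ m.
Vis-viva: v² = μ(2/r − 1/a) = 1.612×10¹⁰ × (1.205×10⁻⁶ − 1.027×10⁻⁶) = 2.875×10³ m²/s².
v = 53.62 m/s.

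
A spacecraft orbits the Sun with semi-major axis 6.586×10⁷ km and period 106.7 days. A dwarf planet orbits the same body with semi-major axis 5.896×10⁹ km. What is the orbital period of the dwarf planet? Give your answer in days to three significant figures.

Kepler's third law: T² ∝ a³, so T₂ = T₁ (a₂/a₁)^(3/2).
a₂/a₁ = 89.52, (a₂/a₁)^(3/2) = 847.0.
T₂ = 106.7 × 847.0 = 90380 days.

T₂ ≈ 90400 days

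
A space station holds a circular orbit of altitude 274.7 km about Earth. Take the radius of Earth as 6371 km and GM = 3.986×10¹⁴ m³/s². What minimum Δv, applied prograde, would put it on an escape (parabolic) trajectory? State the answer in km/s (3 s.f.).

r = 6371 + 274.7 = 6645.7 km = 6.6457×10⁶ m.
Circular speed v_c = √(μ/r) = 7745 m/s.
Escape speed v_esc = √(2μ/r) = √2 × v_c = 10950 m/s.
Δv = v_esc − v_c = 3208 m/s = 3.208 km/s.

Δv ≈ 3.21 km/s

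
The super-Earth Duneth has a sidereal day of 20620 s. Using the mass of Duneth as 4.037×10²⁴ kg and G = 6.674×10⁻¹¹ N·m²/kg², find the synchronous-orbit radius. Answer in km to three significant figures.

r_sync ≈ 14300 km

μ = GM = 6.674×10⁻¹¹ × 4.037×10²⁴ = 2.694×10¹⁴ m³/s².
A synchronous orbit has period T, so by Kepler's third law a = (μT²/4π²)^(1/3).
μT²/4π² = 2.694×10¹⁴ × (2.062×10⁴)² / 39.48 = 2.902×10²¹ m³.
a = 1.426×10⁷ m = 14263 km.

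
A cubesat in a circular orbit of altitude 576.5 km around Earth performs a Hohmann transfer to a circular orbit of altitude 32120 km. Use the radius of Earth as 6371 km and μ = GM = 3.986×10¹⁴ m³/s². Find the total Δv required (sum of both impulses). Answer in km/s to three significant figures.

r₁ = 6371 + 576.5 = 6947.5 km = 6.9475×10⁶ m.
r₂ = 6371 + 32120 = 38491 km = 3.8491×10⁷ m.
Transfer ellipse a_t = (r₁ + r₂)/2 = 2.272×10⁷ m.
At r₁: circular v_c1 = √(μ/r₁) = 7575 m/s; transfer-perigee v_p = √[μ(2/r₁ − 1/a_t)] = 9859 m/s.
Δv₁ = v_p − v_c1 = 2285 m/s.
At r₂: circular v_c2 = √(μ/r₂) = 3218 m/s; transfer-apogee v_a = √[μ(2/r₂ − 1/a_t)] = 1780 m/s.
Δv₂ = v_c2 − v_a = 1438 m/s.
Total Δv = Δv₁ + Δv₂ = 3723 m/s = 3.723 km/s.

Δv_total ≈ 3.72 km/s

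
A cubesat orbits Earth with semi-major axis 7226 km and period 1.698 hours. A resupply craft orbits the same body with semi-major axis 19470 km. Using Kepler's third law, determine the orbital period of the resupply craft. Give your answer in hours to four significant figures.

Kepler's third law: T² ∝ a³, so T₂ = T₁ (a₂/a₁)^(3/2).
a₂/a₁ = 2.694, (a₂/a₁)^(3/2) = 4.423.
T₂ = 1.698 × 4.423 = 7.510 hours.

T₂ ≈ 7.510 hours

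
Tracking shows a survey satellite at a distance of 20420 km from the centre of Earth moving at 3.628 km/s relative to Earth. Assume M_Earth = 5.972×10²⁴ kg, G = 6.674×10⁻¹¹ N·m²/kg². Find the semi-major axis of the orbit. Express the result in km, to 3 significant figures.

μ = GM = 6.674×10⁻¹¹ × 5.972×10²⁴ = 3.986×10¹⁴ m³/s².
r = 2.042×10⁷ m.
Specific orbital energy ε = v²/2 − μ/r = (3628)²/2 − 3.986×10¹⁴/2.042×10⁷ = -1.294×10⁷ J/kg.
Since ε = −μ/(2a), a = −μ/(2ε) = 1.540×10⁷ m = 15404 km.

a ≈ 15400 km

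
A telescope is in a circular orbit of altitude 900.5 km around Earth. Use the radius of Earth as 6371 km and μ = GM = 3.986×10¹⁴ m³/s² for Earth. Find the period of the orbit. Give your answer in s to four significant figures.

T ≈ 6171 s

r = 6371 + 900.5 = 7271.5 km = 7.2715×10⁶ m.
Kepler's third law: T = 2π√(r³/μ) = 2π√((7.272×10⁶)³ / 3.986×10¹⁴).
r³/μ = 9.646×10⁵ s², so T = 2π × 9.821×10² = 6.171×10³ s.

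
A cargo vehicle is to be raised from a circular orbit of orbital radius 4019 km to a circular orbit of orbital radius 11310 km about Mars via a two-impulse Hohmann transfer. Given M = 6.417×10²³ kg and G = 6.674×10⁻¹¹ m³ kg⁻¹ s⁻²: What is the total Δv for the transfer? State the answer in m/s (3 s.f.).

μ = GM = 6.674×10⁻¹¹ × 6.417×10²³ = 4.283×10¹³ m³/s².
r₁ = 4019 km = 4.019×10⁶ m.
r₂ = 11310 km = 1.131×10⁷ m.
Transfer ellipse a_t = (r₁ + r₂)/2 = 7.664×10⁶ m.
At r₁: circular v_c1 = √(μ/r₁) = 3264 m/s; transfer-periapsis v_p = √[μ(2/r₁ − 1/a_t)] = 3965 m/s.
Δv₁ = v_p − v_c1 = 701.0 m/s.
At r₂: circular v_c2 = √(μ/r₂) = 1946 m/s; transfer-apoapsis v_a = √[μ(2/r₂ − 1/a_t)] = 1409 m/s.
Δv₂ = v_c2 − v_a = 536.8 m/s.
Total Δv = Δv₁ + Δv₂ = 1238 m/s.

Δv_total ≈ 1240 m/s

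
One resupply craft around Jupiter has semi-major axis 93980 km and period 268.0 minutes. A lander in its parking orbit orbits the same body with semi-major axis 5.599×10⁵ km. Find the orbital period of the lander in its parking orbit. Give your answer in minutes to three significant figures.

T₂ ≈ 3900 minutes

Kepler's third law: T² ∝ a³, so T₂ = T₁ (a₂/a₁)^(3/2).
a₂/a₁ = 5.958, (a₂/a₁)^(3/2) = 14.54.
T₂ = 268.0 × 14.54 = 3897 minutes.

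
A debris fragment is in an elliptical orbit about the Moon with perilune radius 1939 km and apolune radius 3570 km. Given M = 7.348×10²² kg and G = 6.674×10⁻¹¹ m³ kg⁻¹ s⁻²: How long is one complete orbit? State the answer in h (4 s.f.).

μ = GM = 6.674×10⁻¹¹ × 7.348×10²² = 4.904×10¹² m³/s².
Semi-major axis a = (r_p + r_a)/2 = (1939.0 + 3570.0)/2 = 2754.5 km = 2.754×10⁶ m.
By Kepler's third law T = 2π√(a³/μ) = 2π × 2.064×10³ = 1.297×10⁴ s.
= 3.603 h.

T ≈ 3.603 h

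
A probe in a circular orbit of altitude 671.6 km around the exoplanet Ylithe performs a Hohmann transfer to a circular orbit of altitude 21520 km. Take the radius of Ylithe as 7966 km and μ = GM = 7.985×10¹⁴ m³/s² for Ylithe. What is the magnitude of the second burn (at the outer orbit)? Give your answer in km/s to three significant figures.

Δv ≈ 1.70 km/s

r₁ = 7966 + 671.6 = 8637.6 km = 8.6376×10⁶ m.
r₂ = 7966 + 21520 = 29486 km = 2.9486×10⁷ m.
Transfer ellipse a_t = (r₁ + r₂)/2 = 1.906×10⁷ m.
At r₁: circular v_c1 = √(μ/r₁) = 9615 m/s; transfer-periapsis v_p = √[μ(2/r₁ − 1/a_t)] = 11960 m/s.
At r₂: circular v_c2 = √(μ/r₂) = 5204 m/s; transfer-apoapsis v_a = √[μ(2/r₂ − 1/a_t)] = 3503 m/s.
Δv₂ = v_c2 − v_a = 1701 m/s.
= 1.701 km/s.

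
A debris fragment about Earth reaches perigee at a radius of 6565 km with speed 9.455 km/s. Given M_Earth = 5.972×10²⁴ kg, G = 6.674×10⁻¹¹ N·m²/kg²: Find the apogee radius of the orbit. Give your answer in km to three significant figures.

μ = GM = 6.674×10⁻¹¹ × 5.972×10²⁴ = 3.986×10¹⁴ m³/s².
r_p = 6.565×10⁶ m.
Specific energy ε = v²/2 − μ/r = -1.601×10⁷ J/kg, so a = −μ/(2ε) = 1.245×10⁷ m.
The apsides satisfy r_p + r_a = 2a, so the apogee radius is 2a − r_p = 1.833×10⁷ m = 18325 km.

apogee radius ≈ 18300 km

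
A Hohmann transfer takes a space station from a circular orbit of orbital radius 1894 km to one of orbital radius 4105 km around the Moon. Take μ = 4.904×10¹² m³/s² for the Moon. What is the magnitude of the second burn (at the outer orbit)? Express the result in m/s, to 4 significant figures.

Δv ≈ 224.5 m/s

r₁ = 1894 km = 1.894×10⁶ m.
r₂ = 4105 km = 4.105×10⁶ m.
Transfer ellipse a_t = (r₁ + r₂)/2 = 3.000×10⁶ m.
At r₁: circular v_c1 = √(μ/r₁) = 1609 m/s; transfer-perilune v_p = √[μ(2/r₁ − 1/a_t)] = 1882 m/s.
At r₂: circular v_c2 = √(μ/r₂) = 1093 m/s; transfer-apolune v_a = √[μ(2/r₂ − 1/a_t)] = 868.5 m/s.
Δv₂ = v_c2 − v_a = 224.5 m/s.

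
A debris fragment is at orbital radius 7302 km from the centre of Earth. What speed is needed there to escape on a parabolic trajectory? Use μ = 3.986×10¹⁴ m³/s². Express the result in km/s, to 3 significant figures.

r = 7302 km = 7.302×10⁶ m.
Escape speed v_esc = √(2μ/r) = √(2 × 3.986×10¹⁴ / 7.302×10⁶) = √(1.092×10⁸) = 10450 m/s.
= 10.45 km/s.

v_esc ≈ 10.4 km/s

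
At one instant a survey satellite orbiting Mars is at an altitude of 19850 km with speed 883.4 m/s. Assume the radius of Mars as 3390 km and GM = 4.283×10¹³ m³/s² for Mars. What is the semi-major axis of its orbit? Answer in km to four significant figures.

a ≈ 14740 km

r = 3390 + 19850 = 23240 km = 2.324×10⁷ m.
Vis-viva rearranged: 1/a = 2/r − v²/μ = 8.606×10⁻⁸ − 1.822×10⁻⁸ = 6.784×10⁻⁸ m⁻¹.
a = 1.474×10⁷ m = 14741 km.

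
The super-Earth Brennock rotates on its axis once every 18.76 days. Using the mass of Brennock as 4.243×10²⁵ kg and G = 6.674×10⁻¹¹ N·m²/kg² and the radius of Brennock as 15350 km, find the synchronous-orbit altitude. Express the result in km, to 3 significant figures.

h_sync ≈ 5.58×10⁵ km

μ = GM = 6.674×10⁻¹¹ × 4.243×10²⁵ = 2.832×10¹⁵ m³/s².
T = 18.76 days = 1.621×10⁶ s.
A synchronous orbit has period T, so by Kepler's third law a = (μT²/4π²)^(1/3).
μT²/4π² = 2.832×10¹⁵ × (1.621×10⁶)² / 39.48 = 1.884×10²⁶ m³.
a = 5.733×10⁸ m = 5.7332×10⁵ km.
Altitude h = a − R = 5.7332×10⁵ − 15350 = 5.5797×10⁵ km.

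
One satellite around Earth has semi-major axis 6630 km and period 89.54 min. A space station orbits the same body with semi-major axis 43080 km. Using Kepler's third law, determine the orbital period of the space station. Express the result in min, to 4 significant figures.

Kepler's third law: T² ∝ a³, so T₂ = T₁ (a₂/a₁)^(3/2).
a₂/a₁ = 6.498, (a₂/a₁)^(3/2) = 16.56.
T₂ = 89.54 × 16.56 = 1483 min.

T₂ ≈ 1483 min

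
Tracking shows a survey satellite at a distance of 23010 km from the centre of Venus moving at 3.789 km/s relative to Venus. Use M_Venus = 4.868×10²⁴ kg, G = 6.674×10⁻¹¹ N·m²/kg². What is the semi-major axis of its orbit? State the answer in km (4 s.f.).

μ = GM = 6.674×10⁻¹¹ × 4.868×10²⁴ = 3.249×10¹⁴ m³/s².
r = 2.301×10⁷ m.
Vis-viva rearranged: 1/a = 2/r − v²/μ = 8.692×10⁻⁸ − 4.419×10⁻⁸ = 4.273×10⁻⁸ m⁻¹.
a = 2.340×10⁷ m = 23403 km.

a ≈ 23400 km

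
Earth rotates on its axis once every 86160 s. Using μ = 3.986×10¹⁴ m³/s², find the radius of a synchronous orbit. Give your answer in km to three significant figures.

A synchronous orbit has period T, so by Kepler's third law a = (μT²/4π²)^(1/3).
μT²/4π² = 3.986×10¹⁴ × (8.616×10⁴)² / 39.48 = 7.495×10²² m³.
a = 4.216×10⁷ m = 42163 km.

r_sync ≈ 42200 km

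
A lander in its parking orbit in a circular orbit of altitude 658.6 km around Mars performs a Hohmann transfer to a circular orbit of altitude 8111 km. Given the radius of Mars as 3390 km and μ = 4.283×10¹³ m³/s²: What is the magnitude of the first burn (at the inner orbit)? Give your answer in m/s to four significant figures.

r₁ = 3390 + 658.6 = 4048.6 km = 4.0486×10⁶ m.
r₂ = 3390 + 8111 = 11501 km = 1.1501×10⁷ m.
Transfer ellipse a_t = (r₁ + r₂)/2 = 7.775×10⁶ m.
At r₁: circular v_c1 = √(μ/r₁) = 3253 m/s; transfer-periapsis v_p = √[μ(2/r₁ − 1/a_t)] = 3956 m/s.
Δv₁ = v_p − v_c1 = 703.4 m/s.

Δv ≈ 703.4 m/s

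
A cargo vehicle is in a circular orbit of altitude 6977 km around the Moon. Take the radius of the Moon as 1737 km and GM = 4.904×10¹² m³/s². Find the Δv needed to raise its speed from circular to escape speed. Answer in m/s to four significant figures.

r = 1737 + 6977 = 8714.0 km = 8.7140×10⁶ m.
Circular speed v_c = √(μ/r) = 750.2 m/s.
Escape speed v_esc = √(2μ/r) = √2 × v_c = 1061 m/s.
Δv = v_esc − v_c = 310.7 m/s.

Δv ≈ 310.7 m/s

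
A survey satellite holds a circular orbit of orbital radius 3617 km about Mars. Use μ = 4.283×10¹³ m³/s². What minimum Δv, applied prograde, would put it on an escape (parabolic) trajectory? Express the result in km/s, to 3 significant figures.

r = 3617 km = 3.617×10⁶ m.
Circular speed v_c = √(μ/r) = 3441 m/s.
Escape speed v_esc = √(2μ/r) = √2 × v_c = 4866 m/s.
Δv = v_esc − v_c = 1425 m/s = 1.425 km/s.

Δv ≈ 1.43 km/s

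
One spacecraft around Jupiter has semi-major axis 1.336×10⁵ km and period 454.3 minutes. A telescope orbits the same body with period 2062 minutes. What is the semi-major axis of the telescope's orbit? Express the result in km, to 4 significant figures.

Kepler's third law: a³ ∝ T², so a₂ = a₁ (T₂/T₁)^(2/3).
T₂/T₁ = 4.539, (T₂/T₁)^(2/3) = 2.741.
a₂ = 1.336×10⁵ × 2.741 = 3.662×10⁵ km.

a₂ ≈ 3.662×10⁵ km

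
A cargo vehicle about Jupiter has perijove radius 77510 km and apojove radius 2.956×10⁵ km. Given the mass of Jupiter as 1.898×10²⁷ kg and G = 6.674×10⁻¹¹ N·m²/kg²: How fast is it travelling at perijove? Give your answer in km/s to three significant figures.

v ≈ 50.9 km/s

μ = GM = 6.674×10⁻¹¹ × 1.898×10²⁷ = 1.267×10¹⁷ m³/s².
Semi-major axis a = (r_p + r_a)/2 = 1.8656×10⁵ km = 1.866×10⁸ m.
Vis-viva: v² = μ(2/r − 1/a) = 1.267×10¹⁷ × (2.580×10⁻⁸ − 5.360×10⁻⁹) = 2.590×10⁹ m²/s².
v = 50890 m/s = 50.89 km/s.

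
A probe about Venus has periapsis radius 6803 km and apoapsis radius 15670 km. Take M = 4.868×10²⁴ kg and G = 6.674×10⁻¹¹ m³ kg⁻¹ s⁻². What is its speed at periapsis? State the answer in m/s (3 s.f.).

v ≈ 8160 m/s

μ = GM = 6.674×10⁻¹¹ × 4.868×10²⁴ = 3.249×10¹⁴ m³/s².
Semi-major axis a = (r_p + r_a)/2 = 11236 km = 1.124×10⁷ m.
Vis-viva: v² = μ(2/r − 1/a) = 3.249×10¹⁴ × (2.940×10⁻⁷ − 8.900×10⁻⁸) = 6.660×10⁷ m²/s².
v = 8161 m/s.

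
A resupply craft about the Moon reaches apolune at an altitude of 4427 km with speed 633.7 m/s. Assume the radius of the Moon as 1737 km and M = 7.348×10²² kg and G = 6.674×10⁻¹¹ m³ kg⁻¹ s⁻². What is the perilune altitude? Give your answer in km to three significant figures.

perilune altitude ≈ 344 km

μ = GM = 6.674×10⁻¹¹ × 7.348×10²² = 4.904×10¹² m³/s².
r_a = 1737 + 4427 = 6164.0 km = 6.164×10⁶ m.
Specific energy ε = v²/2 − μ/r = -5.948×10⁵ J/kg, so a = −μ/(2ε) = 4.122×10⁶ m.
The apsides satisfy r_p + r_a = 2a, so the perilune radius is 2a − r_a = 2.081×10⁶ m = 2080.8 km.
Perilune altitude = 2080.8 − 1737 = 343.76 km.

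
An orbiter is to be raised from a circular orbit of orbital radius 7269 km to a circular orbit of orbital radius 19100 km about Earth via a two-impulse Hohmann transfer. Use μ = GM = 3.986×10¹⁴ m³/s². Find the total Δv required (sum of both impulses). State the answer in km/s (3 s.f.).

r₁ = 7269 km = 7.269×10⁶ m.
r₂ = 19100 km = 1.910×10⁷ m.
Transfer ellipse a_t = (r₁ + r₂)/2 = 1.318×10⁷ m.
At r₁: circular v_c1 = √(μ/r₁) = 7405 m/s; transfer-perigee v_p = √[μ(2/r₁ − 1/a_t)] = 8913 m/s.
Δv₁ = v_p − v_c1 = 1508 m/s.
At r₂: circular v_c2 = √(μ/r₂) = 4568 m/s; transfer-apogee v_a = √[μ(2/r₂ − 1/a_t)] = 3392 m/s.
Δv₂ = v_c2 − v_a = 1176 m/s.
Total Δv = Δv₁ + Δv₂ = 2684 m/s = 2.684 km/s.

Δv_total ≈ 2.68 km/s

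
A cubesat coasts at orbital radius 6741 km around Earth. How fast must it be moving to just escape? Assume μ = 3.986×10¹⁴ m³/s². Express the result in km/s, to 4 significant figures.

v_esc ≈ 10.87 km/s

r = 6741 km = 6.741×10⁶ m.
Escape speed v_esc = √(2μ/r) = √(2 × 3.986×10¹⁴ / 6.741×10⁶) = √(1.183×10⁸) = 10870 m/s.
= 10.87 km/s.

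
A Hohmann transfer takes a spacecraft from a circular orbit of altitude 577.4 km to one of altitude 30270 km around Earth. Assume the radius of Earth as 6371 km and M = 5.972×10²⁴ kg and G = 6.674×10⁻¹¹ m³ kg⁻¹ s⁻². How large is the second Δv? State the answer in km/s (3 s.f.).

Δv ≈ 1.44 km/s

μ = GM = 6.674×10⁻¹¹ × 5.972×10²⁴ = 3.986×10¹⁴ m³/s².
r₁ = 6371 + 577.4 = 6948.4 km = 6.9484×10⁶ m.
r₂ = 6371 + 30270 = 36641 km = 3.6641×10⁷ m.
Transfer ellipse a_t = (r₁ + r₂)/2 = 2.179×10⁷ m.
At r₁: circular v_c1 = √(μ/r₁) = 7574 m/s; transfer-perigee v_p = √[μ(2/r₁ − 1/a_t)] = 9820 m/s.
At r₂: circular v_c2 = √(μ/r₂) = 3298 m/s; transfer-apogee v_a = √[μ(2/r₂ − 1/a_t)] = 1862 m/s.
Δv₂ = v_c2 − v_a = 1436 m/s.
= 1.436 km/s.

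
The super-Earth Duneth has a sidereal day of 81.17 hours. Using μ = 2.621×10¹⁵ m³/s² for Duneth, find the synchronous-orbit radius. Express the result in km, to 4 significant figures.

r_sync ≈ 1.783×10⁵ km

T = 81.17 hours = 2.922×10⁵ s.
A synchronous orbit has period T, so by Kepler's third law a = (μT²/4π²)^(1/3).
μT²/4π² = 2.621×10¹⁵ × (2.922×10⁵)² / 39.48 = 5.669×10²⁴ m³.
a = 1.783×10⁸ m = 1.7831×10⁵ km.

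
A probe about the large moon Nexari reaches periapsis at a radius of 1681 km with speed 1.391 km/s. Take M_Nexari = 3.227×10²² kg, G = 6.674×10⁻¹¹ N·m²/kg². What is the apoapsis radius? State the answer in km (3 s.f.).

apoapsis radius ≈ 5180 km

μ = GM = 6.674×10⁻¹¹ × 3.227×10²² = 2.154×10¹² m³/s².
r_p = 1.681×10⁶ m.
Specific energy ε = v²/2 − μ/r = -3.138×10⁵ J/kg, so a = −μ/(2ε) = 3.432×10⁶ m.
The apsides satisfy r_p + r_a = 2a, so the apoapsis radius is 2a − r_p = 5.183×10⁶ m = 5183.1 km.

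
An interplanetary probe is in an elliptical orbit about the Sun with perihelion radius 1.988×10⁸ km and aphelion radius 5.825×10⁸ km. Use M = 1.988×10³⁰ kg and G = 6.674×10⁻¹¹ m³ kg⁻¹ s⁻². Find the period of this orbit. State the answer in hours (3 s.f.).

T ≈ 37000 hours

μ = GM = 6.674×10⁻¹¹ × 1.988×10³⁰ = 1.327×10²⁰ m³/s².
Semi-major axis a = (r_p + r_a)/2 = (1.9880×10⁸ + 5.8250×10⁸)/2 = 3.9065×10⁸ km = 3.906×10¹¹ m.
By Kepler's third law T = 2π√(a³/μ) = 2π × 2.120×10⁷ = 1.332×10⁸ s.
= 37000 hours.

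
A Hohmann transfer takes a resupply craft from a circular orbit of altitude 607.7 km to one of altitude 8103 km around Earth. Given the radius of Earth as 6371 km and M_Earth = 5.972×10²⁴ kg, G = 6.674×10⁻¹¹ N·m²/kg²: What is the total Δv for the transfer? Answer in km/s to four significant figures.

μ = GM = 6.674×10⁻¹¹ × 5.972×10²⁴ = 3.986×10¹⁴ m³/s².
r₁ = 6371 + 607.7 = 6978.7 km = 6.9787×10⁶ m.
r₂ = 6371 + 8103 = 14474 km = 1.4474×10⁷ m.
Transfer ellipse a_t = (r₁ + r₂)/2 = 1.073×10⁷ m.
At r₁: circular v_c1 = √(μ/r₁) = 7557 m/s; transfer-perigee v_p = √[μ(2/r₁ − 1/a_t)] = 8779 m/s.
Δv₁ = v_p − v_c1 = 1221 m/s.
At r₂: circular v_c2 = √(μ/r₂) = 5248 m/s; transfer-apogee v_a = √[μ(2/r₂ − 1/a_t)] = 4233 m/s.
Δv₂ = v_c2 − v_a = 1015 m/s.
Total Δv = Δv₁ + Δv₂ = 2236 m/s = 2.236 km/s.

Δv_total ≈ 2.236 km/s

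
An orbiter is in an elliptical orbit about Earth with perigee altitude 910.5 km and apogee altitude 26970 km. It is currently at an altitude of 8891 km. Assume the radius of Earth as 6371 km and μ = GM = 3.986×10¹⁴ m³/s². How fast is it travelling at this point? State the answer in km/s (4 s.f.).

v ≈ 5.710 km/s

r_p = 6371 + 910.5 = 7281.5 km = 7.2815×10⁶ m.
r_a = 6371 + 26970 = 33341 km = 3.3341×10⁷ m.
r = 6371 + 8891 = 15262 km = 1.526×10⁷ m.
Semi-major axis a = (r_p + r_a)/2 = 20311 km = 2.031×10⁷ m.
Vis-viva: v² = μ(2/r − 1/a) = 3.986×10¹⁴ × (1.310×10⁻⁷ − 4.923×10⁻⁸) = 3.261×10⁷ m²/s².
v = 5710 m/s = 5.710 km/s.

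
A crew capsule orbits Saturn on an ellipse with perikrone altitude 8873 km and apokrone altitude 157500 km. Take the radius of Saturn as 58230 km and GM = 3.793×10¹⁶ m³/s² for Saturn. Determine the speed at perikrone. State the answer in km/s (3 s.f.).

r_p = 58230 + 8873 = 67103 km = 6.7103×10⁷ m.
r_a = 58230 + 157500 = 215730 km = 2.1573×10⁸ m.
Semi-major axis a = (r_p + r_a)/2 = 1.4142×10⁵ km = 1.414×10⁸ m.
Vis-viva: v² = μ(2/r − 1/a) = 3.793×10¹⁶ × (2.980×10⁻⁸ − 7.071×10⁻⁹) = 8.623×10⁸ m²/s².
v = 29360 m/s = 29.36 km/s.

v ≈ 29.4 km/s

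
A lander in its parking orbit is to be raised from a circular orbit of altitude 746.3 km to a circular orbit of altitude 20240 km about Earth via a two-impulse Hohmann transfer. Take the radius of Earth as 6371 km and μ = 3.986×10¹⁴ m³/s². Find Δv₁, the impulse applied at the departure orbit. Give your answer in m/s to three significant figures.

Δv ≈ 1920 m/s

r₁ = 6371 + 746.3 = 7117.3 km = 7.1173×10⁶ m.
r₂ = 6371 + 20240 = 26611 km = 2.6611×10⁷ m.
Transfer ellipse a_t = (r₁ + r₂)/2 = 1.686×10⁷ m.
At r₁: circular v_c1 = √(μ/r₁) = 7484 m/s; transfer-perigee v_p = √[μ(2/r₁ − 1/a_t)] = 9401 m/s.
Δv₁ = v_p − v_c1 = 1917 m/s.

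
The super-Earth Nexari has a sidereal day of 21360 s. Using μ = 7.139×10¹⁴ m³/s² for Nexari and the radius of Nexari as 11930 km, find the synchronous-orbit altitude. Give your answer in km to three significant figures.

h_sync ≈ 8280 km

A synchronous orbit has period T, so by Kepler's third law a = (μT²/4π²)^(1/3).
μT²/4π² = 7.139×10¹⁴ × (2.136×10⁴)² / 39.48 = 8.250×10²¹ m³.
a = 2.021×10⁷ m = 20207 km.
Altitude h = a − R = 20207 − 11930 = 8276.6 km.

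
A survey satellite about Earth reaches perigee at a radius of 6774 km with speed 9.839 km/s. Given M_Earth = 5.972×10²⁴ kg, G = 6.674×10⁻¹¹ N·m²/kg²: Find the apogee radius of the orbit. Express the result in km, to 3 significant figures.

apogee radius ≈ 31400 km

μ = GM = 6.674×10⁻¹¹ × 5.972×10²⁴ = 3.986×10¹⁴ m³/s².
r_p = 6.774×10⁶ m.
Specific energy ε = v²/2 − μ/r = -1.044×10⁷ J/kg, so a = −μ/(2ε) = 1.910×10⁷ m.
The apsides satisfy r_p + r_a = 2a, so the apogee radius is 2a − r_p = 3.142×10⁷ m = 31420 km.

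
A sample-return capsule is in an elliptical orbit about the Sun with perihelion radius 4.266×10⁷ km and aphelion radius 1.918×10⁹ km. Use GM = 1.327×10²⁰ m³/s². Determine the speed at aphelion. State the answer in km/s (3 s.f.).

v ≈ 1.74 km/s

Semi-major axis a = (r_p + r_a)/2 = 9.8033×10⁸ km = 9.803×10¹¹ m.
Vis-viva: v² = μ(2/r − 1/a) = 1.327×10²⁰ × (1.043×10⁻¹² − 1.020×10⁻¹²) = 3.011×10⁶ m²/s².
v = 1735 m/s = 1.735 km/s.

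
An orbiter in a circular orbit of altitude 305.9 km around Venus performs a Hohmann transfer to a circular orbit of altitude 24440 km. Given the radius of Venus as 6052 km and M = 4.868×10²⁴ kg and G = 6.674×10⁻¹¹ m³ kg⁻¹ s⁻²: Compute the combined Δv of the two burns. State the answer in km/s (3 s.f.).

μ = GM = 6.674×10⁻¹¹ × 4.868×10²⁴ = 3.249×10¹⁴ m³/s².
r₁ = 6052 + 305.9 = 6357.9 km = 6.3579×10⁶ m.
r₂ = 6052 + 24440 = 30492 km = 3.0492×10⁷ m.
Transfer ellipse a_t = (r₁ + r₂)/2 = 1.842×10⁷ m.
At r₁: circular v_c1 = √(μ/r₁) = 7148 m/s; transfer-periapsis v_p = √[μ(2/r₁ − 1/a_t)] = 9196 m/s.
Δv₁ = v_p − v_c1 = 2048 m/s.
At r₂: circular v_c2 = √(μ/r₂) = 3264 m/s; transfer-apoapsis v_a = √[μ(2/r₂ − 1/a_t)] = 1917 m/s.
Δv₂ = v_c2 − v_a = 1347 m/s.
Total Δv = Δv₁ + Δv₂ = 3394 m/s = 3.394 km/s.

Δv_total ≈ 3.39 km/s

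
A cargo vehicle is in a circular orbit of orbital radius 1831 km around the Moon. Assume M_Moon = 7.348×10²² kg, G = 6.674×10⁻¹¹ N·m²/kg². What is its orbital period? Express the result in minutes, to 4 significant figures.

μ = GM = 6.674×10⁻¹¹ × 7.348×10²² = 4.904×10¹² m³/s².
r = 1831 km = 1.831×10⁶ m.
Kepler's third law: T = 2π√(r³/μ) = 2π√((1.831×10⁶)³ / 4.904×10¹²).
r³/μ = 1.252×10⁶ s², so T = 2π × 1.119×10³ = 7.030×10³ s.
Converting: 7.030×10³ s ÷ 60.00 = 117.2 minutes.

T ≈ 117.2 minutes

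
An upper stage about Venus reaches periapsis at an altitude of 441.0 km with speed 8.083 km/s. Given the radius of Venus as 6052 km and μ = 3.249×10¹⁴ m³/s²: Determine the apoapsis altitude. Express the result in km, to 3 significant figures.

r_p = 6052 + 441.0 = 6493.0 km = 6.493×10⁶ m.
Specific energy ε = v²/2 − μ/r = -1.737×10⁷ J/kg, so a = −μ/(2ε) = 9.352×10⁶ m.
The apsides satisfy r_p + r_a = 2a, so the apoapsis radius is 2a − r_p = 1.221×10⁷ m = 12211 km.
Apoapsis altitude = 12211 − 6052 = 6158.5 km.

apoapsis altitude ≈ 6160 km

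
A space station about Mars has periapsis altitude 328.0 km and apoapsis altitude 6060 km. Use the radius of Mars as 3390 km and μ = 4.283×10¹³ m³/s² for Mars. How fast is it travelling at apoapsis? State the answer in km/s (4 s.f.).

v ≈ 1.600 km/s

r_p = 3390 + 328.0 = 3718.0 km = 3.7180×10⁶ m.
r_a = 3390 + 6060 = 9450.0 km = 9.4500×10⁶ m.
Semi-major axis a = (r_p + r_a)/2 = 6584.0 km = 6.584×10⁶ m.
Vis-viva: v² = μ(2/r − 1/a) = 4.283×10¹³ × (2.116×10⁻⁷ − 1.519×10⁻⁷) = 2.559×10⁶ m²/s².
v = 1600 m/s = 1.600 km/s.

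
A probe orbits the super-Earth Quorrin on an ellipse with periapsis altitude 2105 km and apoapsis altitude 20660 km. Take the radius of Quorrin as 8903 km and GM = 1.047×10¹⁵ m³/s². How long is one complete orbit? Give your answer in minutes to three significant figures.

r_p = 8903 + 2105 = 11008 km = 1.1008×10⁷ m.
r_a = 8903 + 20660 = 29563 km = 2.9563×10⁷ m.
Semi-major axis a = (r_p + r_a)/2 = (11008 + 29563)/2 = 20286 km = 2.029×10⁷ m.
By Kepler's third law T = 2π√(a³/μ) = 2π × 2.824×10³ = 1.774×10⁴ s.
= 295.7 minutes.

T ≈ 296 minutes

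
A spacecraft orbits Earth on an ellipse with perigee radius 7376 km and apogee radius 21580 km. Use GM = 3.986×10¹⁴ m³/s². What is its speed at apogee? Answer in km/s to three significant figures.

v ≈ 3.07 km/s

Semi-major axis a = (r_p + r_a)/2 = 14478 km = 1.448×10⁷ m.
Vis-viva: v² = μ(2/r − 1/a) = 3.986×10¹⁴ × (9.268×10⁻⁸ − 6.907×10⁻⁸) = 9.410×10⁶ m²/s².
v = 3068 m/s = 3.068 km/s.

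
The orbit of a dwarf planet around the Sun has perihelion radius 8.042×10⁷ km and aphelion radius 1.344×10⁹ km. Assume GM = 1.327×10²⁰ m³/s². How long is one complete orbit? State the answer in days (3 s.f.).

T ≈ 3790 days

Semi-major axis a = (r_p + r_a)/2 = (8.0420×10⁷ + 1.3440×10⁹)/2 = 7.1221×10⁸ km = 7.122×10¹¹ m.
By Kepler's third law T = 2π√(a³/μ) = 2π × 5.218×10⁷ = 3.278×10⁸ s.
= 3794 days.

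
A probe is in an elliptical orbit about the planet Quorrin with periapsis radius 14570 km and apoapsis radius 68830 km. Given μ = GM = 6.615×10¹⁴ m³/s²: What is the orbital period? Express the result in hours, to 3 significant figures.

Semi-major axis a = (r_p + r_a)/2 = (14570 + 68830)/2 = 41700 km = 4.170×10⁷ m.
By Kepler's third law T = 2π√(a³/μ) = 2π × 1.047×10⁴ = 6.578×10⁴ s.
= 18.27 hours.

T ≈ 18.3 hours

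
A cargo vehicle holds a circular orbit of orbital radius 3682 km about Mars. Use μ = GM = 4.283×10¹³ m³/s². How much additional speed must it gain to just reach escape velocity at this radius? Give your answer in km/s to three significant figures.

r = 3682 km = 3.682×10⁶ m.
Circular speed v_c = √(μ/r) = 3411 m/s.
Escape speed v_esc = √(2μ/r) = √2 × v_c = 4823 m/s.
Δv = v_esc − v_c = 1413 m/s = 1.413 km/s.

Δv ≈ 1.41 km/s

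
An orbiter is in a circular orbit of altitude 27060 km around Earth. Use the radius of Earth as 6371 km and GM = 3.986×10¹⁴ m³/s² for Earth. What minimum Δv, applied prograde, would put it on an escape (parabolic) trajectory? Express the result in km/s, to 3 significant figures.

Δv ≈ 1.43 km/s

r = 6371 + 27060 = 33431 km = 3.3431×10⁷ m.
Circular speed v_c = √(μ/r) = 3453 m/s.
Escape speed v_esc = √(2μ/r) = √2 × v_c = 4883 m/s.
Δv = v_esc − v_c = 1430 m/s = 1.430 km/s.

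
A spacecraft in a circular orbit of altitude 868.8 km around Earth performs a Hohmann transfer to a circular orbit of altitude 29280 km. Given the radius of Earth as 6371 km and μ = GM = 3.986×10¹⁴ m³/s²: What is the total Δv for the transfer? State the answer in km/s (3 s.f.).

r₁ = 6371 + 868.8 = 7239.8 km = 7.2398×10⁶ m.
r₂ = 6371 + 29280 = 35651 km = 3.5651×10⁷ m.
Transfer ellipse a_t = (r₁ + r₂)/2 = 2.145×10⁷ m.
At r₁: circular v_c1 = √(μ/r₁) = 7420 m/s; transfer-perigee v_p = √[μ(2/r₁ − 1/a_t)] = 9567 m/s.
Δv₁ = v_p − v_c1 = 2147 m/s.
At r₂: circular v_c2 = √(μ/r₂) = 3344 m/s; transfer-apogee v_a = √[μ(2/r₂ − 1/a_t)] = 1943 m/s.
Δv₂ = v_c2 − v_a = 1401 m/s.
Total Δv = Δv₁ + Δv₂ = 3548 m/s = 3.548 km/s.

Δv_total ≈ 3.55 km/s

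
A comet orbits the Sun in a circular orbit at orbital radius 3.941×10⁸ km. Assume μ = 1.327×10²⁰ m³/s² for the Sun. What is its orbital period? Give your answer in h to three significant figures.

r = 3.941×10⁸ km = 3.941×10¹¹ m.
Kepler's third law: T = 2π√(r³/μ) = 2π√((3.941×10¹¹)³ / 1.327×10²⁰).
r³/μ = 4.613×10¹⁴ s², so T = 2π × 2.148×10⁷ = 1.349×10⁸ s.
Converting: 1.349×10⁸ s ÷ 3600 = 37480 h.

T ≈ 37500 h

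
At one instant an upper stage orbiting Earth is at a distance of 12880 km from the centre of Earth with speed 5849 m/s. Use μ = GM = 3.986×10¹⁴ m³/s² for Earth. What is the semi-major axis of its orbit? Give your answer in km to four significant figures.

r = 1.288×10⁷ m.
Vis-viva rearranged: 1/a = 2/r − v²/μ = 1.553×10⁻⁷ − 8.583×10⁻⁸ = 6.945×10⁻⁸ m⁻¹.
a = 1.440×10⁷ m = 14398 km.

a ≈ 14400 km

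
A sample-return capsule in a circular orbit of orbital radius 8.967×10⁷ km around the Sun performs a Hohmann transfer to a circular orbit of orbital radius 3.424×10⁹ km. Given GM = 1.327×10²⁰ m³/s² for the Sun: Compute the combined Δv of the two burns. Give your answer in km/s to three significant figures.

r₁ = 8.967×10⁷ km = 8.967×10¹⁰ m.
r₂ = 3.424×10⁹ km = 3.424×10¹² m.
Transfer ellipse a_t = (r₁ + r₂)/2 = 1.757×10¹² m.
At r₁: circular v_c1 = √(μ/r₁) = 38470 m/s; transfer-perihelion v_p = √[μ(2/r₁ − 1/a_t)] = 53700 m/s.
Δv₁ = v_p − v_c1 = 15240 m/s.
At r₂: circular v_c2 = √(μ/r₂) = 6225 m/s; transfer-aphelion v_a = √[μ(2/r₂ − 1/a_t)] = 1406 m/s.
Δv₂ = v_c2 − v_a = 4819 m/s.
Total Δv = Δv₁ + Δv₂ = 20050 m/s = 20.05 km/s.

Δv_total ≈ 20.1 km/s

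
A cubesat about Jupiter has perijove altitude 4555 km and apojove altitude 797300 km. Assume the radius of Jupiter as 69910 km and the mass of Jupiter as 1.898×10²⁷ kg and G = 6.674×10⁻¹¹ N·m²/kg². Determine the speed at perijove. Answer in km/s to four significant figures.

v ≈ 55.97 km/s

μ = GM = 6.674×10⁻¹¹ × 1.898×10²⁷ = 1.267×10¹⁷ m³/s².
r_p = 69910 + 4555 = 74465 km = 7.4465×10⁷ m.
r_a = 69910 + 797300 = 867210 km = 8.6721×10⁸ m.
Semi-major axis a = (r_p + r_a)/2 = 4.7084×10⁵ km = 4.708×10⁸ m.
Vis-viva: v² = μ(2/r − 1/a) = 1.267×10¹⁷ × (2.686×10⁻⁸ − 2.124×10⁻⁹) = 3.133×10⁹ m²/s².
v = 55970 m/s = 55.97 km/s.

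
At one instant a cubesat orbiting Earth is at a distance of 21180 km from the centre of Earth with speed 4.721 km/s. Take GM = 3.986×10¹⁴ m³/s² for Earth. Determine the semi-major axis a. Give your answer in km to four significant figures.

a ≈ 25960 km

r = 2.118×10⁷ m.
Specific orbital energy ε = v²/2 − μ/r = (4721)²/2 − 3.986×10¹⁴/2.118×10⁷ = -7.676×10⁶ J/kg.
Since ε = −μ/(2a), a = −μ/(2ε) = 2.596×10⁷ m = 25965 km.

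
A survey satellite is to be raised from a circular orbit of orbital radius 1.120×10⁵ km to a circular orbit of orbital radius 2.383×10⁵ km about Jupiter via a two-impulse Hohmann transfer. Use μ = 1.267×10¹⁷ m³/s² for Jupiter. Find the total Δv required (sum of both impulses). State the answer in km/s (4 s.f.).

Δv_total ≈ 10.22 km/s

r₁ = 1.120×10⁵ km = 1.120×10⁸ m.
r₂ = 2.383×10⁵ km = 2.383×10⁸ m.
Transfer ellipse a_t = (r₁ + r₂)/2 = 1.752×10⁸ m.
At r₁: circular v_c1 = √(μ/r₁) = 33630 m/s; transfer-perijove v_p = √[μ(2/r₁ − 1/a_t)] = 39230 m/s.
Δv₁ = v_p − v_c1 = 5598 m/s.
At r₂: circular v_c2 = √(μ/r₂) = 23060 m/s; transfer-apojove v_a = √[μ(2/r₂ − 1/a_t)] = 18440 m/s.
Δv₂ = v_c2 − v_a = 4620 m/s.
Total Δv = Δv₁ + Δv₂ = 10220 m/s = 10.22 km/s.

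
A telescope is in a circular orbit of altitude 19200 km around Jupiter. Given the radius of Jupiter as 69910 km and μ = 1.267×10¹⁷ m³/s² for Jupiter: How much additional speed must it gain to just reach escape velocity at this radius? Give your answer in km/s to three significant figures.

Δv ≈ 15.6 km/s

r = 69910 + 19200 = 89110 km = 8.9110×10⁷ m.
Circular speed v_c = √(μ/r) = 37710 m/s.
Escape speed v_esc = √(2μ/r) = √2 × v_c = 53330 m/s.
Δv = v_esc − v_c = 15620 m/s = 15.62 km/s.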